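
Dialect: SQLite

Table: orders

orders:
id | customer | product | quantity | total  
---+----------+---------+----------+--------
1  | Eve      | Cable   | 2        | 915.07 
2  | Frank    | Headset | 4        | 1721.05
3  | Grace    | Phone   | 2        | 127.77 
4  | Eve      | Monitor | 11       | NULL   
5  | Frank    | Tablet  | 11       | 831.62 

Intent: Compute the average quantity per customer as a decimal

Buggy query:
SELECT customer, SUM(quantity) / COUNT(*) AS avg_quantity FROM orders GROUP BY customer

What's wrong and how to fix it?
Bug: SUM(quantity) and COUNT(*) are both integers; the division truncates the fractional part

Fix: Cast one side to REAL so the division keeps the fractional part

Corrected query:
SELECT customer, SUM(quantity) * 1.0 / COUNT(*) AS avg_quantity FROM orders GROUP BY customer

Result:
customer | avg_quantity
---------+-------------
Eve      | 6.5         
Frank    | 7.5         
Grace    | 2           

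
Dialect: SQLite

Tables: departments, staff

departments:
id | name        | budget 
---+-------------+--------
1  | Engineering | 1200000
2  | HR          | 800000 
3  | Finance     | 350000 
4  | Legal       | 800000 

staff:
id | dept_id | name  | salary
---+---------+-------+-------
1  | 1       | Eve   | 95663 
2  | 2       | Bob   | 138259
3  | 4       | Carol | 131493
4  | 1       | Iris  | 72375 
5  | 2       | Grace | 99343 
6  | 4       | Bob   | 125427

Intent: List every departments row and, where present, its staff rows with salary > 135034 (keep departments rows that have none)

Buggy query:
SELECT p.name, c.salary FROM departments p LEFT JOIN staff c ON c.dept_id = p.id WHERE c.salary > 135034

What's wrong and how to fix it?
Bug: A WHERE condition on the right-hand table after LEFT JOIN drops unmatched parents

Fix: Move the right-table condition into the ON clause so unmatched parents are kept

Corrected query:
SELECT p.name, c.salary FROM departments p LEFT JOIN staff c ON c.dept_id = p.id AND c.salary > 135034

Result:
name        | salary
------------+-------
Engineering | NULL  
HR          | 138259
Finance     | NULL  
Legal       | NULL  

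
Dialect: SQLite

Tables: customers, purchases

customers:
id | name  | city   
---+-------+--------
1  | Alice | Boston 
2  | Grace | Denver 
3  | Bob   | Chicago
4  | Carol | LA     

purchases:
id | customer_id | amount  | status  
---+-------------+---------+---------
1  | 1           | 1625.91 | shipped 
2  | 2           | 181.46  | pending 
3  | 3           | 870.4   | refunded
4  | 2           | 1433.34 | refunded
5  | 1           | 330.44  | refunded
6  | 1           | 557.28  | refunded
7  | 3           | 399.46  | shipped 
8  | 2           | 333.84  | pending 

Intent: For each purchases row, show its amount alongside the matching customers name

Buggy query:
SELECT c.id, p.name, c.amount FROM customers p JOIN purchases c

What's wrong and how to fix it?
Bug: Missing join condition: each purchases row is matched to all customers rows instead of just its own

Fix: Add ON c.customer_id = p.id to the JOIN

Corrected query:
SELECT c.id, p.name, c.amount FROM customers p JOIN purchases c ON c.customer_id = p.id

Result:
id | name  | amount 
---+-------+--------
1  | Alice | 1625.91
2  | Grace | 181.46 
3  | Bob   | 870.4  
4  | Grace | 1433.34
5  | Alice | 330.44 
6  | Alice | 557.28 
7  | Bob   | 399.46 
8  | Grace | 333.84 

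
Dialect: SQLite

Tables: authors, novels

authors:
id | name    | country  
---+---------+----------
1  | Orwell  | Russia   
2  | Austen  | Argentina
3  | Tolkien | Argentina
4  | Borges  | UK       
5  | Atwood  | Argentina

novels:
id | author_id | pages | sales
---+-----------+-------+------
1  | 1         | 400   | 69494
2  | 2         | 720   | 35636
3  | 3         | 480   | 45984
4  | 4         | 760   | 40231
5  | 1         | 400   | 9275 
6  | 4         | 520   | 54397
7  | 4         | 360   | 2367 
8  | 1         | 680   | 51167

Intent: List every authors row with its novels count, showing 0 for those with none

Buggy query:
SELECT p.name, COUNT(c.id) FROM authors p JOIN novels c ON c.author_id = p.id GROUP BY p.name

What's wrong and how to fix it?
Bug: An inner join excludes parents with zero children

Fix: Switch to LEFT JOIN to retain unmatched parent rows

Corrected query:
SELECT p.name, COUNT(c.id) FROM authors p LEFT JOIN novels c ON c.author_id = p.id GROUP BY p.name

Result:
name    | COUNT(c.id)
--------+------------
Atwood  | 0          
Austen  | 1          
Borges  | 3          
Orwell  | 3          
Tolkien | 1          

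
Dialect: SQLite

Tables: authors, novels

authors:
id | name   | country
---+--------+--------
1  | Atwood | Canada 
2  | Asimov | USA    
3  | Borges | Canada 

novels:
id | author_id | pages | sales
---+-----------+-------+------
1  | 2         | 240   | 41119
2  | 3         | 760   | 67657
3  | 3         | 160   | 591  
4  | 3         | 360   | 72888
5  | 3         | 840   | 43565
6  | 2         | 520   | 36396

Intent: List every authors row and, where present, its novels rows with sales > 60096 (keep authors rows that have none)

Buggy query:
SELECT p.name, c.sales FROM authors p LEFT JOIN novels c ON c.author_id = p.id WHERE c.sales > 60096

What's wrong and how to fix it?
Bug: A WHERE condition on the right-hand table after LEFT JOIN drops unmatched parents

Fix: Move the right-table condition into the ON clause so unmatched parents are kept

Corrected query:
SELECT p.name, c.sales FROM authors p LEFT JOIN novels c ON c.author_id = p.id AND c.sales > 60096

Result:
name   | sales
-------+------
Atwood | NULL 
Asimov | NULL 
Borges | 67657
Borges | 72888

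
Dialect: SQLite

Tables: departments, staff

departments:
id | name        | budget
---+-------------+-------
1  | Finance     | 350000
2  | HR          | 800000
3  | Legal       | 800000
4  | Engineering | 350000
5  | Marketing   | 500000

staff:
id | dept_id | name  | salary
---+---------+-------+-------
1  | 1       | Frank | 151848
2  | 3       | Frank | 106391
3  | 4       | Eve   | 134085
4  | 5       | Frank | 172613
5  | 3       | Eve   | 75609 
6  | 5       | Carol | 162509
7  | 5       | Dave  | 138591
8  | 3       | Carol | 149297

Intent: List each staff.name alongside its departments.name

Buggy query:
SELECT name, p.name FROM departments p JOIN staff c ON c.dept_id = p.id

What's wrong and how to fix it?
Bug: Both tables have a 'name' column; the unqualified reference is ambiguous

Fix: Prefix ambiguous columns with the table alias

Corrected query:
SELECT c.name, p.name FROM departments p JOIN staff c ON c.dept_id = p.id

Result:
name  | name       
------+------------
Frank | Finance    
Frank | Legal      
Eve   | Engineering
Frank | Marketing  
Eve   | Legal      
Carol | Marketing  
Dave  | Marketing  
Carol | Legal      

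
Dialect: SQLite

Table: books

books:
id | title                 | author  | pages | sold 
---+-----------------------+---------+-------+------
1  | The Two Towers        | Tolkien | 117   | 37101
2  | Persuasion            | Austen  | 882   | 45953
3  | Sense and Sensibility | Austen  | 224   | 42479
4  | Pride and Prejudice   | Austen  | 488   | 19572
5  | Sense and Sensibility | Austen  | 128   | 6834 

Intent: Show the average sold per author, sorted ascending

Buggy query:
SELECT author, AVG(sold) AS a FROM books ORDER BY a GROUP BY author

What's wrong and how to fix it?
Bug: GROUP BY must precede ORDER BY

Fix: Move ORDER BY to the end, after GROUP BY

Corrected query:
SELECT author, AVG(sold) AS a FROM books GROUP BY author ORDER BY a

Result:
author  | a      
--------+--------
Austen  | 28709.5
Tolkien | 37101  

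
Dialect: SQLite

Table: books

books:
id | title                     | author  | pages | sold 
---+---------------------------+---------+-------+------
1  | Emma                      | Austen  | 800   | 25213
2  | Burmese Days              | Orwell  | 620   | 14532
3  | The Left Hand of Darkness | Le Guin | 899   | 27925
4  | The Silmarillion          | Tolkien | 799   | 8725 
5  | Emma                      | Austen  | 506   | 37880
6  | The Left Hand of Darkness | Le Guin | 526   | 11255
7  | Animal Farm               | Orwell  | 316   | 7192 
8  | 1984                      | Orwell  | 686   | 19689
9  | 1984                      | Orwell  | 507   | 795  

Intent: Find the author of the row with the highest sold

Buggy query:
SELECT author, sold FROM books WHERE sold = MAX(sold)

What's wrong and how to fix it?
Bug: MAX(sold) is an aggregate and cannot be used directly in WHERE

Fix: Use a subquery: WHERE sold = (SELECT MAX(sold) FROM books)

Corrected query:
SELECT author, sold FROM books WHERE sold = (SELECT MAX(sold) FROM books)

Result:
author | sold 
-------+------
Austen | 37880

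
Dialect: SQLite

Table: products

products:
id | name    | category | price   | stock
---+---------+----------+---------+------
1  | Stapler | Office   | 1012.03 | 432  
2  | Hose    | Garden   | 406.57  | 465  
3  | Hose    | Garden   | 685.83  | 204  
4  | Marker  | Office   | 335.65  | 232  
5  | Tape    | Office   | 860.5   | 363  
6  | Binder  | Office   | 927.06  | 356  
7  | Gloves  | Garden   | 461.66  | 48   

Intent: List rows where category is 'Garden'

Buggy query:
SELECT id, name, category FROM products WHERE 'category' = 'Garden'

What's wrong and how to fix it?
Bug: 'category' in single quotes is a string literal, not the column; the comparison is literal-vs-literal and never true

Fix: Remove the quotes around the column name (or use double quotes for an identifier)

Corrected query:
SELECT id, name, category FROM products WHERE category = 'Garden'

Result:
id | name   | category
---+--------+---------
2  | Hose   | Garden  
3  | Hose   | Garden  
7  | Gloves | Garden  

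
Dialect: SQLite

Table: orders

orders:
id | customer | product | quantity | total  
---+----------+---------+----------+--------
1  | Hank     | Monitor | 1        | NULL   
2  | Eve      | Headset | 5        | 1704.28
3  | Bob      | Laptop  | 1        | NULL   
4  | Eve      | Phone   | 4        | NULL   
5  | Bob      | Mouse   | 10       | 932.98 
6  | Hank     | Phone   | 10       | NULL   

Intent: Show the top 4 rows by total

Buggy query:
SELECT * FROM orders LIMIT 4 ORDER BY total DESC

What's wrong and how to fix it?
Bug: LIMIT must come after ORDER BY

Fix: Swap the clauses: ORDER BY first, then LIMIT

Corrected query:
SELECT * FROM orders ORDER BY total DESC LIMIT 4

Result:
id | customer | product | quantity | total  
---+----------+---------+----------+--------
2  | Eve      | Headset | 5        | 1704.28
5  | Bob      | Mouse   | 10       | 932.98 
1  | Hank     | Monitor | 1        | NULL   
3  | Bob      | Laptop  | 1        | NULL   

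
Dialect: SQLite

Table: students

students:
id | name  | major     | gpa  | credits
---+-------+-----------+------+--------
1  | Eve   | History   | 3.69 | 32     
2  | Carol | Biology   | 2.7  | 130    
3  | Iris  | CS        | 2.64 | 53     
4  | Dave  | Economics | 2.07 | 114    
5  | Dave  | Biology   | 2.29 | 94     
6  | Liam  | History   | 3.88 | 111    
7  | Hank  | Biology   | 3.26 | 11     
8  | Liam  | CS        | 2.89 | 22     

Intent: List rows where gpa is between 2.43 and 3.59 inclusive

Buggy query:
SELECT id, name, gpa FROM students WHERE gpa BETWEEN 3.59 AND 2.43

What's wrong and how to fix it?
Bug: BETWEEN expects the lower bound first; with 3.59 AND 2.43 the range is empty

Fix: Write BETWEEN 2.43 AND 3.59

Corrected query:
SELECT id, name, gpa FROM students WHERE gpa BETWEEN 2.43 AND 3.59

Result:
id | name  | gpa 
---+-------+-----
2  | Carol | 2.7 
3  | Iris  | 2.64
7  | Hank  | 3.26
8  | Liam  | 2.89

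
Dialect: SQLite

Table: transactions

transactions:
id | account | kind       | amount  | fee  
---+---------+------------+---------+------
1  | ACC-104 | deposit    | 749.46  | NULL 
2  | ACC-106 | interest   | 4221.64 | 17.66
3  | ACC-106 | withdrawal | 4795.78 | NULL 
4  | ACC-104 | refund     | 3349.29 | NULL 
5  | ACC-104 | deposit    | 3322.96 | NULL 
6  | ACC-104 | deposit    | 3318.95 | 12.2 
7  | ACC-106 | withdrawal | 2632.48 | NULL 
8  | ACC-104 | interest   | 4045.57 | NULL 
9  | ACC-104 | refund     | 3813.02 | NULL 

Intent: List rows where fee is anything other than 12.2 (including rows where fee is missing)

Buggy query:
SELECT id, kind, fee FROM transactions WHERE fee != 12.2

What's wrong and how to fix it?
Bug: Inequality against NULL is unknown, not true; rows with NULL are dropped

Fix: Handle NULL separately with IS NULL alongside the inequality

Corrected query:
SELECT id, kind, fee FROM transactions WHERE fee != 12.2 OR fee IS NULL

Result:
id | kind       | fee  
---+------------+------
1  | deposit    | NULL 
2  | interest   | 17.66
3  | withdrawal | NULL 
4  | refund     | NULL 
5  | deposit    | NULL 
7  | withdrawal | NULL 
8  | interest   | NULL 
9  | refund     | NULL 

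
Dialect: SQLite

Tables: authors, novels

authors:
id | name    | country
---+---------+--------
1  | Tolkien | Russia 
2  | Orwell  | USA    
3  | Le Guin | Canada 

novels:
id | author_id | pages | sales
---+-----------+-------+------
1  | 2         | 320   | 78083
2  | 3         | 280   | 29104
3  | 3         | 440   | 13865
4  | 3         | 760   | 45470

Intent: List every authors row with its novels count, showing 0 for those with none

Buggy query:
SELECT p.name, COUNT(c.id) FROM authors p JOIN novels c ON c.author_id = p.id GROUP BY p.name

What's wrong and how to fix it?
Bug: INNER JOIN drops authors rows that have no matching novels rows

Fix: Use LEFT JOIN so parents without children still appear (COUNT(c.id) gives 0)

Corrected query:
SELECT p.name, COUNT(c.id) FROM authors p LEFT JOIN novels c ON c.author_id = p.id GROUP BY p.name

Result:
name    | COUNT(c.id)
--------+------------
Le Guin | 3          
Orwell  | 1          
Tolkien | 0          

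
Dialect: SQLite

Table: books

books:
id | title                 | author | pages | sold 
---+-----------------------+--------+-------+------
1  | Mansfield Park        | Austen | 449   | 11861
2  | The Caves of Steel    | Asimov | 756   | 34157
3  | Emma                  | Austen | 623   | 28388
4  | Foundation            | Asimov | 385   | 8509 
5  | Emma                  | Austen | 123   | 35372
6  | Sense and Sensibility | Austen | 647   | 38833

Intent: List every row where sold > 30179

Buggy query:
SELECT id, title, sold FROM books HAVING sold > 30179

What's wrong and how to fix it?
Bug: HAVING filters the output of aggregation, but this query has no GROUP BY and no aggregate functions, so SQLite rejects it (HAVING clause on a non-aggregate query); the condition here is per row

Fix: Use WHERE for row-level filtering

Corrected query:
SELECT id, title, sold FROM books WHERE sold > 30179

Result:
id | title                 | sold 
---+-----------------------+------
2  | The Caves of Steel    | 34157
5  | Emma                  | 35372
6  | Sense and Sensibility | 38833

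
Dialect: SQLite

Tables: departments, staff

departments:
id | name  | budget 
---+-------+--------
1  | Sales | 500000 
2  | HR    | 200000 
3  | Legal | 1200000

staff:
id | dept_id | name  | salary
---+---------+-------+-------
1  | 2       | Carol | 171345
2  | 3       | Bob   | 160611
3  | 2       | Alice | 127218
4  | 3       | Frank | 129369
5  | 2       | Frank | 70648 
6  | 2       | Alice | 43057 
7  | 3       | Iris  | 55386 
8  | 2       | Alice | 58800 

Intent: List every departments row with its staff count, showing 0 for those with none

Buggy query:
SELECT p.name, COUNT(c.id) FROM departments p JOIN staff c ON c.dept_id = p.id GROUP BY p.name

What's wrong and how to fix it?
Bug: An inner join excludes parents with zero children

Fix: Use LEFT JOIN so parents without children still appear (COUNT(c.id) gives 0)

Corrected query:
SELECT p.name, COUNT(c.id) FROM departments p LEFT JOIN staff c ON c.dept_id = p.id GROUP BY p.name

Result:
name  | COUNT(c.id)
------+------------
HR    | 5          
Legal | 3          
Sales | 0          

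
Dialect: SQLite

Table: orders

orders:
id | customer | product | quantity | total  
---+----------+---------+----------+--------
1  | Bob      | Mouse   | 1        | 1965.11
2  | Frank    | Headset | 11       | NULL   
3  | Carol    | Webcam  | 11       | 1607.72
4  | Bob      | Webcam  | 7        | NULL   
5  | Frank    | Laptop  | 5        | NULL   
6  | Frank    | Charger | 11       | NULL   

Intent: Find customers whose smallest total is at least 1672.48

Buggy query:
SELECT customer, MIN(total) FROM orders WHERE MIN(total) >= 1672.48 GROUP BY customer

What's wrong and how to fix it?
Bug: Aggregates like MIN are computed per group after WHERE runs

Fix: Replace WHERE with HAVING after the GROUP BY

Corrected query:
SELECT customer, MIN(total) FROM orders GROUP BY customer HAVING MIN(total) >= 1672.48

Result:
customer | MIN(total)
---------+-----------
Bob      | 1965.11   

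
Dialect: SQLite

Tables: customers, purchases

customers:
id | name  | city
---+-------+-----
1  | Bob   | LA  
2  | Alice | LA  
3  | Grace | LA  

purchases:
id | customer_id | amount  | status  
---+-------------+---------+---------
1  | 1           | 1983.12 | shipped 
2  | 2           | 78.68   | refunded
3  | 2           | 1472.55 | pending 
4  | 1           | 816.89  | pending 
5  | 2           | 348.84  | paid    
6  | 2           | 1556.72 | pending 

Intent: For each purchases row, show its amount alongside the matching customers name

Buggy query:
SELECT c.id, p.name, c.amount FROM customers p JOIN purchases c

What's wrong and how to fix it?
Bug: Missing join condition: each purchases row is matched to all customers rows instead of just its own

Fix: Add ON c.customer_id = p.id to the JOIN

Corrected query:
SELECT c.id, p.name, c.amount FROM customers p JOIN purchases c ON c.customer_id = p.id

Result:
id | name  | amount 
---+-------+--------
1  | Bob   | 1983.12
2  | Alice | 78.68  
3  | Alice | 1472.55
4  | Bob   | 816.89 
5  | Alice | 348.84 
6  | Alice | 1556.72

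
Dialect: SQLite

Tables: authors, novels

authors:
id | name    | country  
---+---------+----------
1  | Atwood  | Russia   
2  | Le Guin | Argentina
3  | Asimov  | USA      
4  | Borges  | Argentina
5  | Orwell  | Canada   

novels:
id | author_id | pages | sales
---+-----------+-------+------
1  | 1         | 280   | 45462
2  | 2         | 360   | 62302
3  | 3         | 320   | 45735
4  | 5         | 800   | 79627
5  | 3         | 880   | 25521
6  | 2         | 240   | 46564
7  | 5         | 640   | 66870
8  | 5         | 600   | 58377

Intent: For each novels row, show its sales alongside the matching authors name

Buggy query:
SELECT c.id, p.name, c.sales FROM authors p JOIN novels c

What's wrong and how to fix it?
Bug: Missing join condition: each novels row is matched to all authors rows instead of just its own

Fix: Specify the join condition linking the foreign key to the parent id

Corrected query:
SELECT c.id, p.name, c.sales FROM authors p JOIN novels c ON c.author_id = p.id

Result:
id | name    | sales
---+---------+------
1  | Atwood  | 45462
2  | Le Guin | 62302
3  | Asimov  | 45735
4  | Orwell  | 79627
5  | Asimov  | 25521
6  | Le Guin | 46564
7  | Orwell  | 66870
8  | Orwell  | 58377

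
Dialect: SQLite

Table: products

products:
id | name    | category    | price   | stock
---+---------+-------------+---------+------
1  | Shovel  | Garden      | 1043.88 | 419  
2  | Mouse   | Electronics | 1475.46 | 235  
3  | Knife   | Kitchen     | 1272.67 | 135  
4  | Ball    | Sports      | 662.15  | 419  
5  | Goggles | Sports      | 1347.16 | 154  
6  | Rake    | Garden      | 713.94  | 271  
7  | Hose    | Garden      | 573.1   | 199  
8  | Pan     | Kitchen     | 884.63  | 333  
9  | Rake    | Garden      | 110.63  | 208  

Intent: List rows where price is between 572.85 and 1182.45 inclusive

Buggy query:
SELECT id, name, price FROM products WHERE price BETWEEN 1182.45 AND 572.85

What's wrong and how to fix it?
Bug: BETWEEN expects the lower bound first; with 1182.45 AND 572.85 the range is empty

Fix: Swap the bounds so the smaller value comes first

Corrected query:
SELECT id, name, price FROM products WHERE price BETWEEN 572.85 AND 1182.45

Result:
id | name   | price  
---+--------+--------
1  | Shovel | 1043.88
4  | Ball   | 662.15 
6  | Rake   | 713.94 
7  | Hose   | 573.1  
8  | Pan    | 884.63 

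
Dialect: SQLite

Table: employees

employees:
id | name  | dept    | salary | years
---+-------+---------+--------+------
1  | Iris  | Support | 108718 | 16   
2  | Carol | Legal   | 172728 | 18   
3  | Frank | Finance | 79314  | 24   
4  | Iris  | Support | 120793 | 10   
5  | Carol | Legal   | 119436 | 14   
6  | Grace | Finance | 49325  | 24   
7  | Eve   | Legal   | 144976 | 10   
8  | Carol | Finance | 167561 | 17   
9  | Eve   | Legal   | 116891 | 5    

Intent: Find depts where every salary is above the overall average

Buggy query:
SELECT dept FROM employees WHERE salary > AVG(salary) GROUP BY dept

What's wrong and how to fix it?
Bug: AVG() is an aggregate; it can't sit directly in WHERE

Fix: Use a subquery for AVG and a HAVING MIN(...) filter so the condition holds for every row in the group

Corrected query:
SELECT dept FROM employees GROUP BY dept HAVING MIN(salary) > (SELECT AVG(salary) FROM employees)

Result:
(no rows)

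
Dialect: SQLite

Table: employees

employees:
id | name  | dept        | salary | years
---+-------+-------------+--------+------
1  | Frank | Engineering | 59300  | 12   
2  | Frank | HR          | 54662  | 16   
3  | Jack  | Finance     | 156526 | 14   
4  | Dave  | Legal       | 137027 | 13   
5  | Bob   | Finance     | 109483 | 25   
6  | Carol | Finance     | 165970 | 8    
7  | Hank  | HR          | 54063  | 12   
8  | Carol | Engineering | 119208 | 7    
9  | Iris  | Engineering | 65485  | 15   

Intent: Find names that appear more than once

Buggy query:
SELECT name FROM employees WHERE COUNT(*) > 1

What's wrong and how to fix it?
Bug: COUNT(*) is an aggregate and cannot be used in WHERE

Fix: GROUP BY name, then filter groups with HAVING COUNT(*) > 1

Corrected query:
SELECT name FROM employees GROUP BY name HAVING COUNT(*) > 1

Result:
name 
-----
Carol
Frank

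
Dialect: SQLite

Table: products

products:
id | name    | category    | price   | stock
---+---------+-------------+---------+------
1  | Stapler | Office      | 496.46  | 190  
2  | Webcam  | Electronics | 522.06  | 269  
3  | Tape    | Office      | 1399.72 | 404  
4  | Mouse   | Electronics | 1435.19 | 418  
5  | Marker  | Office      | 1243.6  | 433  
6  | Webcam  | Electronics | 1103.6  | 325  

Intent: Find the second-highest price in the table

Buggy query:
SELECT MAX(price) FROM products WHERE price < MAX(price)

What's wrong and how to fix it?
Bug: The inner MAX is an aggregate inside WHERE, which is not allowed

Fix: Put the inner MAX in a scalar subquery

Corrected query:
SELECT MAX(price) FROM products WHERE price < (SELECT MAX(price) FROM products)

Result:
MAX(price)
----------
1399.72   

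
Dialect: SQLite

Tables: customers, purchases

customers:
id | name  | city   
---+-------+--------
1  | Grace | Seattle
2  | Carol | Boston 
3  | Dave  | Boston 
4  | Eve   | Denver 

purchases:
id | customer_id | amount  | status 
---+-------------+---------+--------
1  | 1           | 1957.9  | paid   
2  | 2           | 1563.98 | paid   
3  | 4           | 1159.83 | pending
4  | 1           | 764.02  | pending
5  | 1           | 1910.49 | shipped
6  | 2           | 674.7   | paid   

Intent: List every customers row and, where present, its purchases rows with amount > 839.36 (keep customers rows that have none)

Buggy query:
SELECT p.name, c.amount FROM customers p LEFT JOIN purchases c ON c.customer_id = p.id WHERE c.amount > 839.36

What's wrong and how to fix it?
Bug: Filtering c.amount in WHERE discards the NULL rows produced by LEFT JOIN, turning it into an inner join

Fix: Put 'c.amount > 839.36' in the JOIN's ON clause instead of WHERE

Corrected query:
SELECT p.name, c.amount FROM customers p LEFT JOIN purchases c ON c.customer_id = p.id AND c.amount > 839.36

Result:
name  | amount 
------+--------
Grace | 1910.49
Grace | 1957.9 
Carol | 1563.98
Dave  | NULL   
Eve   | 1159.83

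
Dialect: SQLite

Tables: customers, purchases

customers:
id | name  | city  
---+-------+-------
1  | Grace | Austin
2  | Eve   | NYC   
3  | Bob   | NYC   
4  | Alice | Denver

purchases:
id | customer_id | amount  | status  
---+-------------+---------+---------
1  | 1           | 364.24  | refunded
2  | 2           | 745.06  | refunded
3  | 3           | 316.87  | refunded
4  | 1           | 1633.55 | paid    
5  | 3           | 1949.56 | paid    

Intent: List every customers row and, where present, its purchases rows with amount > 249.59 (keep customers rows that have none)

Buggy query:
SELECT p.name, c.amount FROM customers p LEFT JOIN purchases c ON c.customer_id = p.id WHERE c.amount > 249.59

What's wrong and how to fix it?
Bug: Filtering c.amount in WHERE discards the NULL rows produced by LEFT JOIN, turning it into an inner join

Fix: Move the right-table condition into the ON clause so unmatched parents are kept

Corrected query:
SELECT p.name, c.amount FROM customers p LEFT JOIN purchases c ON c.customer_id = p.id AND c.amount > 249.59

Result:
name  | amount 
------+--------
Grace | 364.24 
Grace | 1633.55
Eve   | 745.06 
Bob   | 316.87 
Bob   | 1949.56
Alice | NULL   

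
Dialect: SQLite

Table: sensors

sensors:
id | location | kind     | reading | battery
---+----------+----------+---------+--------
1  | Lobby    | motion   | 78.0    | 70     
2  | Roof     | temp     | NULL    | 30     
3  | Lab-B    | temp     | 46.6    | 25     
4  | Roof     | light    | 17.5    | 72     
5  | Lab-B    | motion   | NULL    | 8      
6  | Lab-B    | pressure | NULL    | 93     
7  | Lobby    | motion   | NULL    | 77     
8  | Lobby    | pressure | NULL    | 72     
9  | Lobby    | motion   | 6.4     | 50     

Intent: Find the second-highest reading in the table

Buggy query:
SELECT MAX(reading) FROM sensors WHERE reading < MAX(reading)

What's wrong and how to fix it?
Bug: MAX(reading) on the right of the comparison is an aggregate-in-WHERE error

Fix: Compute the overall MAX in a subquery, then take MAX of rows below it

Corrected query:
SELECT MAX(reading) FROM sensors WHERE reading < (SELECT MAX(reading) FROM sensors)

Result:
MAX(reading)
------------
46.6        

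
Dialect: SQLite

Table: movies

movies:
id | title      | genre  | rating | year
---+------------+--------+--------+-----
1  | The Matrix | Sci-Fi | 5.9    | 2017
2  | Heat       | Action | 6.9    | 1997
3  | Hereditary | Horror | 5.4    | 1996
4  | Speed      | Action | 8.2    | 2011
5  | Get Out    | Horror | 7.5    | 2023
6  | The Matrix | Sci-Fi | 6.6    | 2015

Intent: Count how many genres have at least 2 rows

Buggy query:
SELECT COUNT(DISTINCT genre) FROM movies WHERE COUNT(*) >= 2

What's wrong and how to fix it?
Bug: COUNT(*) cannot appear in WHERE; the per-group count doesn't exist yet

Fix: Use a subquery that GROUPs and filters with HAVING, then count its rows

Corrected query:
SELECT COUNT(*) FROM (SELECT genre FROM movies GROUP BY genre HAVING COUNT(*) >= 2)

Result:
COUNT(*)
--------
3       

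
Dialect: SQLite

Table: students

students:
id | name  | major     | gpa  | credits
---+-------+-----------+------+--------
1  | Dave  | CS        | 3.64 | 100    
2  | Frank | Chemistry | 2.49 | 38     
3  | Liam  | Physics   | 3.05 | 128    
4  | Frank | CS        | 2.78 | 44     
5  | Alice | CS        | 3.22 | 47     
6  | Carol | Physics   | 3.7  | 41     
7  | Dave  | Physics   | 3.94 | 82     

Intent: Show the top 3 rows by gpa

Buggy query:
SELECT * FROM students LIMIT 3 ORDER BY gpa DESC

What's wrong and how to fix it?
Bug: LIMIT must come after ORDER BY

Fix: Sort with ORDER BY, then apply LIMIT

Corrected query:
SELECT * FROM students ORDER BY gpa DESC LIMIT 3

Result:
id | name  | major   | gpa  | credits
---+-------+---------+------+--------
7  | Dave  | Physics | 3.94 | 82     
6  | Carol | Physics | 3.7  | 41     
1  | Dave  | CS      | 3.64 | 100    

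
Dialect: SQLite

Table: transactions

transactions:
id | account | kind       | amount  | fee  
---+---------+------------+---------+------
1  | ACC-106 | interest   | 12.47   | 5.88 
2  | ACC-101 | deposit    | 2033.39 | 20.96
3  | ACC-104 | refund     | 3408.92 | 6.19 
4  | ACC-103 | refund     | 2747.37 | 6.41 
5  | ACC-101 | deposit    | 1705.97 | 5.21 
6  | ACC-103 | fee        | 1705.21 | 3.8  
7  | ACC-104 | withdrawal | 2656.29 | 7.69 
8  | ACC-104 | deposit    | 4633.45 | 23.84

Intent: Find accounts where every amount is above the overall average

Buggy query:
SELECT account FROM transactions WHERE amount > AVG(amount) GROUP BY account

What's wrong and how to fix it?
Bug: WHERE evaluates per row before aggregation, so AVG() is unavailable

Fix: Use a subquery for AVG and a HAVING MIN(...) filter so the condition holds for every row in the group

Corrected query:
SELECT account FROM transactions GROUP BY account HAVING MIN(amount) > (SELECT AVG(amount) FROM transactions)

Result:
account
-------
ACC-104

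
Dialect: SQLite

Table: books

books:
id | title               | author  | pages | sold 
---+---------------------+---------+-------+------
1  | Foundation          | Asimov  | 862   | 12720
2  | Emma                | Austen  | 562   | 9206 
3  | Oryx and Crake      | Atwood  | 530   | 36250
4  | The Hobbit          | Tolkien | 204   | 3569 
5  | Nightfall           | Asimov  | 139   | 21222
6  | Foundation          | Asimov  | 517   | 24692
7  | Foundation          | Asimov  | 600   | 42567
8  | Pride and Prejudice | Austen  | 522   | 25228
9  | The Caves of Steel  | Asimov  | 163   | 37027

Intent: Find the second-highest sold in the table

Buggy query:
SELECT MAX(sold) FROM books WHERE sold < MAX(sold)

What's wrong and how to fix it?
Bug: The inner MAX is an aggregate inside WHERE, which is not allowed

Fix: Put the inner MAX in a scalar subquery

Corrected query:
SELECT MAX(sold) FROM books WHERE sold < (SELECT MAX(sold) FROM books)

Result:
MAX(sold)
---------
37027    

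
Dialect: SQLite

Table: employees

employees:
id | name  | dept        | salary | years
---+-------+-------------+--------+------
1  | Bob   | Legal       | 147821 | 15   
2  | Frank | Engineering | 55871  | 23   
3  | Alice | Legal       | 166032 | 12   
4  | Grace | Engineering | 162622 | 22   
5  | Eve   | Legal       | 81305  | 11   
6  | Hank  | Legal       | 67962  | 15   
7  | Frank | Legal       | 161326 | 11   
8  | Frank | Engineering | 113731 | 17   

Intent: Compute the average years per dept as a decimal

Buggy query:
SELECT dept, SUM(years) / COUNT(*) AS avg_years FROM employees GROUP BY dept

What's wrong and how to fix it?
Bug: Both operands are integers, so '/' performs integer division and truncates

Fix: Multiply by 1.0 (or CAST to REAL) to force floating-point division

Corrected query:
SELECT dept, SUM(years) * 1.0 / COUNT(*) AS avg_years FROM employees GROUP BY dept

Result:
dept        | avg_years
------------+----------
Engineering | 20.666667
Legal       | 12.8     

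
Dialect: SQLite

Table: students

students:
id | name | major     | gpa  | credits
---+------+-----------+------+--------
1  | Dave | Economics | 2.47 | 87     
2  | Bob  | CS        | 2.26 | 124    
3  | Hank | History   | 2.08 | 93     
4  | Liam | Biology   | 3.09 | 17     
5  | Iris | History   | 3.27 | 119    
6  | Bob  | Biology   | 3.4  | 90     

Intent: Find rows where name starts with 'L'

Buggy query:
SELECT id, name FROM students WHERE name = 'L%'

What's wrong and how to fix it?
Bug: Wildcards only work with LIKE; '=' treats '%' as a literal character

Fix: Replace '=' with LIKE so 'L%' is treated as a pattern

Corrected query:
SELECT id, name FROM students WHERE name LIKE 'L%'

Result:
id | name
---+-----
4  | Liam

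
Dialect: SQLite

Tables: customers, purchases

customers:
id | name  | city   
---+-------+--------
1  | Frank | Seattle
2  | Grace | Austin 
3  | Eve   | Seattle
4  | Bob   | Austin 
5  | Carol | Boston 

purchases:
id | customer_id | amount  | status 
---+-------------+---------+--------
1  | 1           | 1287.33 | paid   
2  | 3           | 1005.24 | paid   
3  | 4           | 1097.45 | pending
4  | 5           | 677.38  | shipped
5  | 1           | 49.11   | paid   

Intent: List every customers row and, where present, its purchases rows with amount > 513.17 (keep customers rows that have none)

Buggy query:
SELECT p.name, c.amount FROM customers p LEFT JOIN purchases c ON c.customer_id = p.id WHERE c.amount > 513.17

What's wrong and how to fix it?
Bug: A WHERE condition on the right-hand table after LEFT JOIN drops unmatched parents

Fix: Move the right-table condition into the ON clause so unmatched parents are kept

Corrected query:
SELECT p.name, c.amount FROM customers p LEFT JOIN purchases c ON c.customer_id = p.id AND c.amount > 513.17

Result:
name  | amount 
------+--------
Frank | 1287.33
Grace | NULL   
Eve   | 1005.24
Bob   | 1097.45
Carol | 677.38 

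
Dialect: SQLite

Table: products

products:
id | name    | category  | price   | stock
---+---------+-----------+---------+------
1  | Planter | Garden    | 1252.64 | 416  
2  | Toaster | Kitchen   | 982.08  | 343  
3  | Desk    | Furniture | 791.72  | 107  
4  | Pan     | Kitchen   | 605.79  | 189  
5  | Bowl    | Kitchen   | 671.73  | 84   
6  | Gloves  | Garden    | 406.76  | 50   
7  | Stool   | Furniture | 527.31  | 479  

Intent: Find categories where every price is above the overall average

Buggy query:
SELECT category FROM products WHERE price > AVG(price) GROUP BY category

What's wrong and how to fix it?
Bug: WHERE evaluates per row before aggregation, so AVG() is unavailable

Fix: Use a subquery for AVG and a HAVING MIN(...) filter so the condition holds for every row in the group

Corrected query:
SELECT category FROM products GROUP BY category HAVING MIN(price) > (SELECT AVG(price) FROM products)

Result:
(no rows)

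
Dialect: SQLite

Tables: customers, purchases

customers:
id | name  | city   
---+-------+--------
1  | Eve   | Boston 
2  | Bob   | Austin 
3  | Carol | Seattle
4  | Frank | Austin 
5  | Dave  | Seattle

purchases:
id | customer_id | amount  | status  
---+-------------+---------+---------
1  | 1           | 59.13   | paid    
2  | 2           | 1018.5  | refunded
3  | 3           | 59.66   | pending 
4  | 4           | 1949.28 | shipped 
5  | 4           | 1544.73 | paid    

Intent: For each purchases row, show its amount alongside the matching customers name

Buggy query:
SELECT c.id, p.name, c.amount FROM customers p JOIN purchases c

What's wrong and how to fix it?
Bug: Missing join condition: each purchases row is matched to all customers rows instead of just its own

Fix: Add ON c.customer_id = p.id to the JOIN

Corrected query:
SELECT c.id, p.name, c.amount FROM customers p JOIN purchases c ON c.customer_id = p.id

Result:
id | name  | amount 
---+-------+--------
1  | Eve   | 59.13  
2  | Bob   | 1018.5 
3  | Carol | 59.66  
4  | Frank | 1949.28
5  | Frank | 1544.73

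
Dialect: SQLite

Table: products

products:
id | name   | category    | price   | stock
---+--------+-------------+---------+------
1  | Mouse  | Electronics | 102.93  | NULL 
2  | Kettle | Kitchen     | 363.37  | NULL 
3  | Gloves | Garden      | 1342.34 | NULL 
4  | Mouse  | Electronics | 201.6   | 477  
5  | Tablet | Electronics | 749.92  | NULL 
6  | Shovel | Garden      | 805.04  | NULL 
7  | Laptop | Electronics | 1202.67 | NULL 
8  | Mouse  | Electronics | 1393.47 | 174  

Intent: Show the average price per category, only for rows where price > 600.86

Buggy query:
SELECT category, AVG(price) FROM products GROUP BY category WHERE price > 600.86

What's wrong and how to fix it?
Bug: Row-level WHERE must come before GROUP BY in the clause order

Fix: Place WHERE between FROM and GROUP BY

Corrected query:
SELECT category, AVG(price) FROM products WHERE price > 600.86 GROUP BY category

Result:
category    | AVG(price) 
------------+------------
Electronics | 1115.353333
Garden      | 1073.69    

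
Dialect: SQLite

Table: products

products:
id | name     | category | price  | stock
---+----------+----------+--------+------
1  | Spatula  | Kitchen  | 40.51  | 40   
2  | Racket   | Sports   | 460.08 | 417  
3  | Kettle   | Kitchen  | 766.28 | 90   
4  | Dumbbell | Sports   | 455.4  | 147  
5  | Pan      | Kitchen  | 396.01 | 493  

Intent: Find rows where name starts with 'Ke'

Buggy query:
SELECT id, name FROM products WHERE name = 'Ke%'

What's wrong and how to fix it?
Bug: Wildcards only work with LIKE; '=' treats '%' as a literal character

Fix: Replace '=' with LIKE so 'Ke%' is treated as a pattern

Corrected query:
SELECT id, name FROM products WHERE name LIKE 'Ke%'

Result:
id | name  
---+-------
3  | Kettle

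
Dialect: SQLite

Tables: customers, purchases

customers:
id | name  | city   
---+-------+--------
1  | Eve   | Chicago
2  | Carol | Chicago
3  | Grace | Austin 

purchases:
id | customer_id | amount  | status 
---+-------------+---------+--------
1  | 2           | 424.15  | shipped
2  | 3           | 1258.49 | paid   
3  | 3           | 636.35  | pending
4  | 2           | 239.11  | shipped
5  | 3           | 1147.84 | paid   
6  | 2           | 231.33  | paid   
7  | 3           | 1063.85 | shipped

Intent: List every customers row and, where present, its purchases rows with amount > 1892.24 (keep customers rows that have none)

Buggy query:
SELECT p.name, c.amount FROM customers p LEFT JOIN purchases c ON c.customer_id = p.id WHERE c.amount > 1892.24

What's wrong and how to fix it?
Bug: Filtering c.amount in WHERE discards the NULL rows produced by LEFT JOIN, turning it into an inner join

Fix: Put 'c.amount > 1892.24' in the JOIN's ON clause instead of WHERE

Corrected query:
SELECT p.name, c.amount FROM customers p LEFT JOIN purchases c ON c.customer_id = p.id AND c.amount > 1892.24

Result:
name  | amount
------+-------
Eve   | NULL  
Carol | NULL  
Grace | NULL  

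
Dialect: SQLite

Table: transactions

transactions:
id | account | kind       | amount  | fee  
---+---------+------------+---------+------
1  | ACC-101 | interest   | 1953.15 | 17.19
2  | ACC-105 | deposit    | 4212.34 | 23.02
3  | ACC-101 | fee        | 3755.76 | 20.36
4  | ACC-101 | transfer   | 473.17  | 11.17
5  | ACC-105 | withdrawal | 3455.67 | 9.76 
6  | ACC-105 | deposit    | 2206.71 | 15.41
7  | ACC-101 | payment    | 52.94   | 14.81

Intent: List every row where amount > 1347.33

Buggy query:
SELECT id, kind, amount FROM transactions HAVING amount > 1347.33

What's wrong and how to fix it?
Bug: This is a non-aggregate query (no GROUP BY, no aggregates), so in SQLite the HAVING clause is invalid here; a row-level condition belongs in WHERE

Fix: Use WHERE for row-level filtering

Corrected query:
SELECT id, kind, amount FROM transactions WHERE amount > 1347.33

Result:
id | kind       | amount 
---+------------+--------
1  | interest   | 1953.15
2  | deposit    | 4212.34
3  | fee        | 3755.76
5  | withdrawal | 3455.67
6  | deposit    | 2206.71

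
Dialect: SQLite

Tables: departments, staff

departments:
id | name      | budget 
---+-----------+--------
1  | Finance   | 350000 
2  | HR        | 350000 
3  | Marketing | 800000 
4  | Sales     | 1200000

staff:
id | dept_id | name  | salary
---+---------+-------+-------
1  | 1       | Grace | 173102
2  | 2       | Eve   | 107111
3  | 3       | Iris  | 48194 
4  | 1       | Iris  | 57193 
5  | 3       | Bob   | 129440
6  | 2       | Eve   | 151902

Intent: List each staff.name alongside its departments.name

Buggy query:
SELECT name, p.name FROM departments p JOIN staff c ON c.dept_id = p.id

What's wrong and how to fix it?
Bug: Both tables have a 'name' column; the unqualified reference is ambiguous

Fix: Prefix ambiguous columns with the table alias

Corrected query:
SELECT c.name, p.name FROM departments p JOIN staff c ON c.dept_id = p.id

Result:
name  | name     
------+----------
Grace | Finance  
Eve   | HR       
Iris  | Marketing
Iris  | Finance  
Bob   | Marketing
Eve   | HR       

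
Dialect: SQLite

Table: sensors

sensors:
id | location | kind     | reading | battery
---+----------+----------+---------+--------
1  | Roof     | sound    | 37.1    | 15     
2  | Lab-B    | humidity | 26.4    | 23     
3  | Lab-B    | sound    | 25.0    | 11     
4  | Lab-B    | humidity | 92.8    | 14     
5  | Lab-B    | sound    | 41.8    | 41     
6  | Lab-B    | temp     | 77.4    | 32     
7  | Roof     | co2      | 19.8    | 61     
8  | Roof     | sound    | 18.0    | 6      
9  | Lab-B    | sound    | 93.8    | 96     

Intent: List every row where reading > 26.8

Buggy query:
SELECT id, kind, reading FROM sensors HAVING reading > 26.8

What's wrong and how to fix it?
Bug: HAVING filters the output of aggregation, but this query has no GROUP BY and no aggregate functions, so SQLite rejects it (HAVING clause on a non-aggregate query); the condition here is per row

Fix: Use WHERE for row-level filtering

Corrected query:
SELECT id, kind, reading FROM sensors WHERE reading > 26.8

Result:
id | kind     | reading
---+----------+--------
1  | sound    | 37.1   
4  | humidity | 92.8   
5  | sound    | 41.8   
6  | temp     | 77.4   
9  | sound    | 93.8   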